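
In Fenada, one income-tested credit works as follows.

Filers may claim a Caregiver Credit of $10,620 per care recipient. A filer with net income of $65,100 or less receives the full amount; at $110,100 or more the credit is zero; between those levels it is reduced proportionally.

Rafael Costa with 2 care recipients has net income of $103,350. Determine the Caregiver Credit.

$3,186

Caregiver Credit: base = 2 × $10,620 = $21,240. $103,350 is $38,250 into a $45,000 phase-out range, leaving 6,750/45,000 of the credit: $21,240 × 6,750/45,000 = $3,186.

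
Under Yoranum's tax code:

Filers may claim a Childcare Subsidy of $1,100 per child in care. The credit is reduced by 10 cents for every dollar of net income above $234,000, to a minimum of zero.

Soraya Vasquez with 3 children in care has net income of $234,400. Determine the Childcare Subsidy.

Childcare Subsidy: base = 3 × $1,100 = $3,300. 10% of the $400 excess over $234,000 is $40; credit = $3,300 − $40 = $3,260.

$3,260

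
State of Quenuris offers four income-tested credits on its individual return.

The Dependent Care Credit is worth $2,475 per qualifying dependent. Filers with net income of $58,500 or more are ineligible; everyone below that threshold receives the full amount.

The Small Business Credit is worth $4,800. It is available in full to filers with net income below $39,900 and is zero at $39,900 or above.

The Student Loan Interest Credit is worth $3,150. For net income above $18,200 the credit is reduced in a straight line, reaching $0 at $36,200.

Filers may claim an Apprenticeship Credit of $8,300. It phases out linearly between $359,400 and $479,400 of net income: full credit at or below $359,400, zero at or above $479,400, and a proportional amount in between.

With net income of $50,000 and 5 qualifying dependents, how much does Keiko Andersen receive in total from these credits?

Dependent Care Credit: base = 5 × $2,475 = $12,375. $50,000 is below the $58,500 cutoff, so the full $12,375 applies.
Small Business Credit: $50,000 meets or exceeds the $39,900 cutoff, so the credit is $0.
Student Loan Interest Credit: $50,000 is at or above $36,200, so the credit is $0.
Apprenticeship Credit: $50,000 is at or below the $359,400 threshold, so the full $8,300 applies.
Total: $12,375 + $0 + $0 + $8,300 = $20,675.

$20,675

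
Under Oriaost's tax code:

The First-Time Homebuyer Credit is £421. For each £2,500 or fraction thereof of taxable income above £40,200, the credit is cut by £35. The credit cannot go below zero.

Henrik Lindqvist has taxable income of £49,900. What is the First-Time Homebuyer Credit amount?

First-Time Homebuyer Credit: income exceeds £40,200 by £9,700, which is 4 full-or-partial £2,500 increments; reduction = 4 × £35 = £140, leaving £281.

£281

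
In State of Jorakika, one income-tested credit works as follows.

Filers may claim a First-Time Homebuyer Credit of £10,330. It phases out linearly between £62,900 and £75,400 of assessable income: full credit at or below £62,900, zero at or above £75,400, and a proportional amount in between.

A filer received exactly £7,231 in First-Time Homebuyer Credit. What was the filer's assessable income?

£7,231 is 7,231/10,330 of the full £10,330, so 3,099/10,330 of the £12,500 range has been used: income = £62,900 + £12,500 × 3,099/10,330 = £66,650.

£66,650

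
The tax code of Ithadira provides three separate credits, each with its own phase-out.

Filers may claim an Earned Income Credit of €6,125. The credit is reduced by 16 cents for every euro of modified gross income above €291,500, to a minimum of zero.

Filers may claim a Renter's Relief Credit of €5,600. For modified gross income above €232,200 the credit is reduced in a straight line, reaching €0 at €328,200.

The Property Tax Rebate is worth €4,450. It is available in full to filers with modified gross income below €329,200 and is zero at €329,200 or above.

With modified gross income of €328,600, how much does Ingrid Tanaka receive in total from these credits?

€4,639

Earned Income Credit: 16% of the €37,100 excess over €291,500 is €5,936; credit = €6,125 − €5,936 = €189.
Renter's Relief Credit: €328,600 is at or above €328,200, so the credit is €0.
Property Tax Rebate: €328,600 is below the €329,200 cutoff, so the full €4,450 applies.
Total: €189 + €0 + €4,450 = €4,639.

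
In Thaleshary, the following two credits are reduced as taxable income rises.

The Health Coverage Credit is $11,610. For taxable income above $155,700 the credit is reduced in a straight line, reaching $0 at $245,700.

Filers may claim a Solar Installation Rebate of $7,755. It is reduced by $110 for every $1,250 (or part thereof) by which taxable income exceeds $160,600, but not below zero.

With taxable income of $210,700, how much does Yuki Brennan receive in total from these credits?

Health Coverage Credit: $210,700 is $55,000 into a $90,000 phase-out range, leaving 35,000/90,000 of the credit: $11,610 × 35,000/90,000 = $4,515.
Solar Installation Rebate: income exceeds $160,600 by $50,100, which is 41 full-or-partial $1,250 increments; reduction = 41 × $110 = $4,510, leaving $3,245.
Total: $4,515 + $3,245 = $7,760.

$7,760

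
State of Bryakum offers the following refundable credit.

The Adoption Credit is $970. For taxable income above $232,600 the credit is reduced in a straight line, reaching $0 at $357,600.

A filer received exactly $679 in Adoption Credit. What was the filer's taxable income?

$270,100

$679 is 679/970 of the full $970, so 291/970 of the $125,000 range has been used: income = $232,600 + $125,000 × 291/970 = $270,100.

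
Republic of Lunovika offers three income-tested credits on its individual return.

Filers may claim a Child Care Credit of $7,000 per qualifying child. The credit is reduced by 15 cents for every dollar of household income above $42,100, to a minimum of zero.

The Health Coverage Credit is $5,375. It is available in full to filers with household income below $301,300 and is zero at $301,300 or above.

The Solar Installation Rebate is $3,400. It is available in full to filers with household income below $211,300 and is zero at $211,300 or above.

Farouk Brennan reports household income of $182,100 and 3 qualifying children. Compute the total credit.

$8,775

Child Care Credit: base = 3 × $7,000 = $21,000. 15% of the $140,000 excess over $42,100 is $21,000 ≥ base, so the credit is $0.
Health Coverage Credit: $182,100 is below the $301,300 cutoff, so the full $5,375 applies.
Solar Installation Rebate: $182,100 is below the $211,300 cutoff, so the full $3,400 applies.
Total: $0 + $5,375 + $3,400 = $8,775.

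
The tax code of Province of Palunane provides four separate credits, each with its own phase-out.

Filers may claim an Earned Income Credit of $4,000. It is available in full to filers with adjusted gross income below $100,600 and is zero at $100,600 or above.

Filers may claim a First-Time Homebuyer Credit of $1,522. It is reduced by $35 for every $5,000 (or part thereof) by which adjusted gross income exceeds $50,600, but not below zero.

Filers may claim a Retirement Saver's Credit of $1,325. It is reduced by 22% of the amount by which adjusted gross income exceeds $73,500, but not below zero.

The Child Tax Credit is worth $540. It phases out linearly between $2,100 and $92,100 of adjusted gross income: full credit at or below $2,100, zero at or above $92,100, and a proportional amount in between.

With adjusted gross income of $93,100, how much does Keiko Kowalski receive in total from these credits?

Earned Income Credit: $93,100 is below the $100,600 cutoff, so the full $4,000 applies.
First-Time Homebuyer Credit: income exceeds $50,600 by $42,500, which is 9 full-or-partial $5,000 increments; reduction = 9 × $35 = $315, leaving $1,207.
Retirement Saver's Credit: 22% of the $19,600 excess over $73,500 is $4,312 ≥ base, so the credit is $0.
Child Tax Credit: $93,100 is at or above $92,100, so the credit is $0.
Total: $4,000 + $1,207 + $0 + $0 = $5,207.

$5,207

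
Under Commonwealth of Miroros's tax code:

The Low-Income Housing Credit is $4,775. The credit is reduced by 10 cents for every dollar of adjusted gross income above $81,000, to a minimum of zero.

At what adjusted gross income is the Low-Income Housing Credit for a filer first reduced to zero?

$128,750

The credit falls by 10% of each dollar above $81,000, so it reaches zero when the excess is $4,775 / 10% = $47,750: income = $81,000 + $47,750 = $128,750.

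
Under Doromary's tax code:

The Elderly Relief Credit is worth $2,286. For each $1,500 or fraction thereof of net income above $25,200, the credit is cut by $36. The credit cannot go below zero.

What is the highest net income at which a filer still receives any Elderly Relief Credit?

After 63 increments the reduction is 63 × $36 = $2,268, leaving $18; one more increment wipes it out. Increment 63 ends at excess 63 × $1,500 = $94,500, so the highest qualifying income is $25,200 + $94,500 = $119,700.

$119,700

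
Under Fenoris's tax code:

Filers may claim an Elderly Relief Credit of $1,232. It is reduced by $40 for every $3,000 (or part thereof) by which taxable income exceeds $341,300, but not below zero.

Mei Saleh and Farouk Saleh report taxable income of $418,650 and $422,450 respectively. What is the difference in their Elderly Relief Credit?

$80

Mei ($418,650): Elderly Relief Credit: income exceeds $341,300 by $77,350, which is 26 full-or-partial $3,000 increments; reduction = 26 × $40 = $1,040, leaving $192.
Farouk ($422,450): Elderly Relief Credit: income exceeds $341,300 by $81,150, which is 28 full-or-partial $3,000 increments; reduction = 28 × $40 = $1,120, leaving $112.
Difference: |$192 − $112| = $80.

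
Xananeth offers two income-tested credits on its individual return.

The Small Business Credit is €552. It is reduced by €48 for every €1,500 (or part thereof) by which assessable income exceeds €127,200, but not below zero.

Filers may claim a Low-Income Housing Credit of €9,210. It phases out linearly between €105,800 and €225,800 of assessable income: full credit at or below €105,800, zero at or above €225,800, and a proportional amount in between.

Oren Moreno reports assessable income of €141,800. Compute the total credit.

Small Business Credit: income exceeds €127,200 by €14,600, which is 10 full-or-partial €1,500 increments; reduction = 10 × €48 = €480, leaving €72.
Low-Income Housing Credit: €141,800 is €36,000 into a €120,000 phase-out range, leaving 84,000/120,000 of the credit: €9,210 × 84,000/120,000 = €6,447.
Total: €72 + €6,447 = €6,519.

€6,519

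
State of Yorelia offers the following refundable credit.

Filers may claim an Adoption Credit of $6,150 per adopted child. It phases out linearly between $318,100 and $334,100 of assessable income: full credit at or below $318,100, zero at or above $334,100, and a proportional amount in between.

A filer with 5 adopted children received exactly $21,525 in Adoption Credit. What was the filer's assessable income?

$322,900

Full credit = 5 × $6,150 = $30,750.
$21,525 is 21,525/30,750 of the full $30,750, so 9,225/30,750 of the $16,000 range has been used: income = $318,100 + $16,000 × 9,225/30,750 = $322,900.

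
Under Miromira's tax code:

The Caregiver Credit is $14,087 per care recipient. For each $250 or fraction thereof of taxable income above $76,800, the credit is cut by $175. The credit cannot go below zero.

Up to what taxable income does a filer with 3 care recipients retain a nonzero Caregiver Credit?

$137,050

Full credit = 3 × $14,087 = $42,261.
After 241 increments the reduction is 241 × $175 = $42,175, leaving $86; one more increment wipes it out. Increment 241 ends at excess 241 × $250 = $60,250, so the highest qualifying income is $76,800 + $60,250 = $137,050.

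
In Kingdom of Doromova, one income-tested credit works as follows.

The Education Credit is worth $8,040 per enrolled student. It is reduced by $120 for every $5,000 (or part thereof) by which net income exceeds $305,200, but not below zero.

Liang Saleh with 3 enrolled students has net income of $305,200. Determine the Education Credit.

Education Credit: base = 3 × $8,040 = $24,120. $305,200 is at or below the $305,200 threshold, so the full $24,120 applies.

$24,120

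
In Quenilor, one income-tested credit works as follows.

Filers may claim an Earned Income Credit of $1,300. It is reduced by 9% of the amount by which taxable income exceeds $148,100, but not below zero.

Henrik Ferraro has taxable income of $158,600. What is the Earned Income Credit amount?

$355

Earned Income Credit: 9% of the $10,500 excess over $148,100 is $945; credit = $1,300 − $945 = $355.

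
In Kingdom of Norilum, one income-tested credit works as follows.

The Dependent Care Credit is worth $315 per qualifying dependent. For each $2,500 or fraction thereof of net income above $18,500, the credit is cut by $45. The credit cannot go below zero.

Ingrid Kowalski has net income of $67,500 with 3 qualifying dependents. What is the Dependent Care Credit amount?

Dependent Care Credit: base = 3 × $315 = $945. income exceeds $18,500 by $49,000, which is 20 full-or-partial $2,500 increments; reduction = 20 × $45 = $900, leaving $45.

$45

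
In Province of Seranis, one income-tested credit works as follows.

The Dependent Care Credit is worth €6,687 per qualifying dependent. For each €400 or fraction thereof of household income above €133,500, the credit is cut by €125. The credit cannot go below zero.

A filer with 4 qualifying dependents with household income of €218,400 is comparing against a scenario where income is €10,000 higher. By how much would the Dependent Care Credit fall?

€123

At €218,400 — base = 4 × €6,687 = €26,748. income exceeds €133,500 by €84,900, which is 213 full-or-partial €400 increments; reduction = 213 × €125 = €26,625, leaving €123.
At €228,400 — base = 4 × €6,687 = €26,748. income exceeds €133,500 by €94,900 → 238 increments × €125 = €29,750 ≥ base, so the credit is €0.
Lost: €123 − €0 = €123.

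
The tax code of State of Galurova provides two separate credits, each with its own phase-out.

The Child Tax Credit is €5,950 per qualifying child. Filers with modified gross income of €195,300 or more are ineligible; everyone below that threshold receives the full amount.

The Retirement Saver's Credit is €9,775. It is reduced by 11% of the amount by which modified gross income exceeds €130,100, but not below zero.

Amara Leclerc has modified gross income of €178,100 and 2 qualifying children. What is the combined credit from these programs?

€16,395

Child Tax Credit: base = 2 × €5,950 = €11,900. €178,100 is below the €195,300 cutoff, so the full €11,900 applies.
Retirement Saver's Credit: 11% of the €48,000 excess over €130,100 is €5,280; credit = €9,775 − €5,280 = €4,495.
Total: €11,900 + €4,495 = €16,395.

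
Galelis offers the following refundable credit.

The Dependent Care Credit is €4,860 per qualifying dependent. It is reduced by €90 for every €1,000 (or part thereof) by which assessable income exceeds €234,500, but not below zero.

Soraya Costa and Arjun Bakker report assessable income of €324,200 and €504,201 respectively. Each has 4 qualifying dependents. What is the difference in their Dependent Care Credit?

€11,340

Soraya (€324,200): Dependent Care Credit: base = 4 × €4,860 = €19,440. income exceeds €234,500 by €89,700, which is 90 full-or-partial €1,000 increments; reduction = 90 × €90 = €8,100, leaving €11,340.
Arjun (€504,201): Dependent Care Credit: base = 4 × €4,860 = €19,440. income exceeds €234,500 by €269,701 → 270 increments × €90 = €24,300 ≥ base, so the credit is €0.
Difference: |€11,340 − €0| = €11,340.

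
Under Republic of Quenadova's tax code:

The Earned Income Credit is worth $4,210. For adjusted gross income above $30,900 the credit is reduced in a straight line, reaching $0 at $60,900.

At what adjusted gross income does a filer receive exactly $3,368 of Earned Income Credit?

$36,900

$3,368 is 3,368/4,210 of the full $4,210, so 842/4,210 of the $30,000 range has been used: income = $30,900 + $30,000 × 842/4,210 = $36,900.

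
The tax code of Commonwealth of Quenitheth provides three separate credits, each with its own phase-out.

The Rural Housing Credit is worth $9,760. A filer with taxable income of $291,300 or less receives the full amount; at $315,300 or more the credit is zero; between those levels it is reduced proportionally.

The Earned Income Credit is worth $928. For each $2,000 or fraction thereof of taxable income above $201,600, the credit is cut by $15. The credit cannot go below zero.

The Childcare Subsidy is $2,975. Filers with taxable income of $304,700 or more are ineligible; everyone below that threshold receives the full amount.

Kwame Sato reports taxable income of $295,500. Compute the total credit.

$11,250

Rural Housing Credit: $295,500 is $4,200 into a $24,000 phase-out range, leaving 19,800/24,000 of the credit: $9,760 × 19,800/24,000 = $8,052.
Earned Income Credit: income exceeds $201,600 by $93,900, which is 47 full-or-partial $2,000 increments; reduction = 47 × $15 = $705, leaving $223.
Childcare Subsidy: $295,500 is below the $304,700 cutoff, so the full $2,975 applies.
Total: $8,052 + $223 + $2,975 = $11,250.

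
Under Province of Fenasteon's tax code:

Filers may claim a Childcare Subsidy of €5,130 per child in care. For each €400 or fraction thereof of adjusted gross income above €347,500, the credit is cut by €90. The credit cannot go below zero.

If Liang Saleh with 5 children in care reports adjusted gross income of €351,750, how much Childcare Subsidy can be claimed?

€24,660

Childcare Subsidy: base = 5 × €5,130 = €25,650. income exceeds €347,500 by €4,250, which is 11 full-or-partial €400 increments; reduction = 11 × €90 = €990, leaving €24,660.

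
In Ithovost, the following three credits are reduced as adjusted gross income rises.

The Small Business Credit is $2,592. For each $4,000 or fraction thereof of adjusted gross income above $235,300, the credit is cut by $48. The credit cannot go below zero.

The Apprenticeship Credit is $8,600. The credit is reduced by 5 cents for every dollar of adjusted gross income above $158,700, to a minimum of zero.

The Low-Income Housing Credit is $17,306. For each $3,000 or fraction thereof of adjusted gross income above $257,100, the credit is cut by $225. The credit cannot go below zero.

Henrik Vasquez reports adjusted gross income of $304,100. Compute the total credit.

Small Business Credit: income exceeds $235,300 by $68,800, which is 18 full-or-partial $4,000 increments; reduction = 18 × $48 = $864, leaving $1,728.
Apprenticeship Credit: 5% of the $145,400 excess over $158,700 is $7,270; credit = $8,600 − $7,270 = $1,330.
Low-Income Housing Credit: income exceeds $257,100 by $47,000, which is 16 full-or-partial $3,000 increments; reduction = 16 × $225 = $3,600, leaving $13,706.
Total: $1,728 + $1,330 + $13,706 = $16,764.

$16,764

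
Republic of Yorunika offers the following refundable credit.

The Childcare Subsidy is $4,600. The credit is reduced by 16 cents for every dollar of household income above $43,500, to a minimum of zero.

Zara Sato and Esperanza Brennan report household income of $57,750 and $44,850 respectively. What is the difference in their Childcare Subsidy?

Zara ($57,750): Childcare Subsidy: 16% of the $14,250 excess over $43,500 is $2,280; credit = $4,600 − $2,280 = $2,320.
Esperanza ($44,850): Childcare Subsidy: 16% of the $1,350 excess over $43,500 is $216; credit = $4,600 − $216 = $4,384.
Difference: |$2,320 − $4,384| = $2,064.

$2,064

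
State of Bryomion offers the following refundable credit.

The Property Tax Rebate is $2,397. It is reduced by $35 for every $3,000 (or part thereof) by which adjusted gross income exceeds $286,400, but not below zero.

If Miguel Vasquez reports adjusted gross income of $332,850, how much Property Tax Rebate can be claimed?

Property Tax Rebate: income exceeds $286,400 by $46,450, which is 16 full-or-partial $3,000 increments; reduction = 16 × $35 = $560, leaving $1,837.

$1,837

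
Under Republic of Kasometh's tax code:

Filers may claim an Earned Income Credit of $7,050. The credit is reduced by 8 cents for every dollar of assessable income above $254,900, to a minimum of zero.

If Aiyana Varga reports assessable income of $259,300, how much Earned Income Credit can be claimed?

Earned Income Credit: 8% of the $4,400 excess over $254,900 is $352; credit = $7,050 − $352 = $6,698.

$6,698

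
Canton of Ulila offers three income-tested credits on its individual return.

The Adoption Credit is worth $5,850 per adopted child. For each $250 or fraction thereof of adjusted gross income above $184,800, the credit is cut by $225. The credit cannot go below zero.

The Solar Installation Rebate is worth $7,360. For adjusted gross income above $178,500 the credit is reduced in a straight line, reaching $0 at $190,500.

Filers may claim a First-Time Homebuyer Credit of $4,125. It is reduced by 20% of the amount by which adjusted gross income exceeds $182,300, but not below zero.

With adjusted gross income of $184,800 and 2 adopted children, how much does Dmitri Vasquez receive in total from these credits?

$18,821

Adoption Credit: base = 2 × $5,850 = $11,700. $184,800 is at or below the $184,800 threshold, so the full $11,700 applies.
Solar Installation Rebate: $184,800 is $6,300 into a $12,000 phase-out range, leaving 5,700/12,000 of the credit: $7,360 × 5,700/12,000 = $3,496.
First-Time Homebuyer Credit: 20% of the $2,500 excess over $182,300 is $500; credit = $4,125 − $500 = $3,625.
Total: $11,700 + $3,496 + $3,625 = $18,821.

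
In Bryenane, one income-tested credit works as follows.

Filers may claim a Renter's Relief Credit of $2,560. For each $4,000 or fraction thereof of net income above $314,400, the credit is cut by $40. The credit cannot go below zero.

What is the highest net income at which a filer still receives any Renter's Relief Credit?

$566,400

After 63 increments the reduction is 63 × $40 = $2,520, leaving $40; one more increment wipes it out. Increment 63 ends at excess 63 × $4,000 = $252,000, so the highest qualifying income is $314,400 + $252,000 = $566,400.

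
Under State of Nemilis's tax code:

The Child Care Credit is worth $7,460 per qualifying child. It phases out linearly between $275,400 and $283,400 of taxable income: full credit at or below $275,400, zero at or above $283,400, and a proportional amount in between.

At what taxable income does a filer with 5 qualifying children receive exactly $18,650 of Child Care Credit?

Full credit = 5 × $7,460 = $37,300.
$18,650 is 18,650/37,300 of the full $37,300, so 18,650/37,300 of the $8,000 range has been used: income = $275,400 + $8,000 × 18,650/37,300 = $279,400.

$279,400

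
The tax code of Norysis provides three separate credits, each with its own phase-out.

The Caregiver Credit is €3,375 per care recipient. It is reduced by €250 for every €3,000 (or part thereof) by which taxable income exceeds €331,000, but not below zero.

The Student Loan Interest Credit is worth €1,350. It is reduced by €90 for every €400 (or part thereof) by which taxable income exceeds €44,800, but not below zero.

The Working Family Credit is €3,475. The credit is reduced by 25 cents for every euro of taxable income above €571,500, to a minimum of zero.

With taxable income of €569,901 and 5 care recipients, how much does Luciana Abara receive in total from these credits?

Caregiver Credit: base = 5 × €3,375 = €16,875. income exceeds €331,000 by €238,901 → 80 increments × €250 = €20,000 ≥ base, so the credit is €0.
Student Loan Interest Credit: income exceeds €44,800 by €525,101 → 1313 increments × €90 = €118,170 ≥ base, so the credit is €0.
Working Family Credit: €569,901 is at or below the €571,500 threshold, so the full €3,475 applies.
Total: €0 + €0 + €3,475 = €3,475.

€3,475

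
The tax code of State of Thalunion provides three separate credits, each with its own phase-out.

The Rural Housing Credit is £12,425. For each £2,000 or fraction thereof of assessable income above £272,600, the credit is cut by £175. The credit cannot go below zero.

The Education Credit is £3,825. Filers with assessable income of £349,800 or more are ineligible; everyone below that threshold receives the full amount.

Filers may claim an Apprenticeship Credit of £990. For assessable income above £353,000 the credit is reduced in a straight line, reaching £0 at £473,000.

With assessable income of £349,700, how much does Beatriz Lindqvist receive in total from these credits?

Rural Housing Credit: income exceeds £272,600 by £77,100, which is 39 full-or-partial £2,000 increments; reduction = 39 × £175 = £6,825, leaving £5,600.
Education Credit: £349,700 is below the £349,800 cutoff, so the full £3,825 applies.
Apprenticeship Credit: £349,700 is at or below the £353,000 threshold, so the full £990 applies.
Total: £5,600 + £3,825 + £990 = £10,415.

£10,415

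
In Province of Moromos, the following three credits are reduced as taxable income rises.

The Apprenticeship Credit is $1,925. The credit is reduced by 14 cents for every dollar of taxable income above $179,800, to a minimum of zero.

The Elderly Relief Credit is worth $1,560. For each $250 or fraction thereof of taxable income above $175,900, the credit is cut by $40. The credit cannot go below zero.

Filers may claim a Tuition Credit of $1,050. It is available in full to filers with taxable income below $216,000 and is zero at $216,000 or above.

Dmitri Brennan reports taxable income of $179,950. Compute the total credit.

$3,834

Apprenticeship Credit: 14% of the $150 excess over $179,800 is $21; credit = $1,925 − $21 = $1,904.
Elderly Relief Credit: income exceeds $175,900 by $4,050, which is 17 full-or-partial $250 increments; reduction = 17 × $40 = $680, leaving $880.
Tuition Credit: $179,950 is below the $216,000 cutoff, so the full $1,050 applies.
Total: $1,904 + $880 + $1,050 = $3,834.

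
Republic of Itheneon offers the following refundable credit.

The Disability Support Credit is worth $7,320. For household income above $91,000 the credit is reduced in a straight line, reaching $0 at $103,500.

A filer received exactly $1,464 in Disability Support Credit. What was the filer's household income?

$101,000

$1,464 is 1,464/7,320 of the full $7,320, so 5,856/7,320 of the $12,500 range has been used: income = $91,000 + $12,500 × 5,856/7,320 = $101,000.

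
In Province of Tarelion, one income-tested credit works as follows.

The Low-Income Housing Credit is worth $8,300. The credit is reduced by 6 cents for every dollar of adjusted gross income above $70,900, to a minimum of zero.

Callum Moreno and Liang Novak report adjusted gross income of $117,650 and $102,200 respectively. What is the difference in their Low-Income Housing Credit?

Callum ($117,650): Low-Income Housing Credit: 6% of the $46,750 excess over $70,900 is $2,805; credit = $8,300 − $2,805 = $5,495.
Liang ($102,200): Low-Income Housing Credit: 6% of the $31,300 excess over $70,900 is $1,878; credit = $8,300 − $1,878 = $6,422.
Difference: |$5,495 − $6,422| = $927.

$927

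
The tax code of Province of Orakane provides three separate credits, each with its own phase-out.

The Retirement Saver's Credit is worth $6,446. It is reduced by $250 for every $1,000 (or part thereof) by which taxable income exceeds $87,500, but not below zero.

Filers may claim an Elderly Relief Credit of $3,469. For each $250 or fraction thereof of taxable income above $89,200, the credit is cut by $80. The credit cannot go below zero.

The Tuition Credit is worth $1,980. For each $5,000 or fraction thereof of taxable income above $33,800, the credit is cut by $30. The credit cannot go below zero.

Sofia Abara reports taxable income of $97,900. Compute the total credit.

Retirement Saver's Credit: income exceeds $87,500 by $10,400, which is 11 full-or-partial $1,000 increments; reduction = 11 × $250 = $2,750, leaving $3,696.
Elderly Relief Credit: income exceeds $89,200 by $8,700, which is 35 full-or-partial $250 increments; reduction = 35 × $80 = $2,800, leaving $669.
Tuition Credit: income exceeds $33,800 by $64,100, which is 13 full-or-partial $5,000 increments; reduction = 13 × $30 = $390, leaving $1,590.
Total: $3,696 + $669 + $1,590 = $5,955.

$5,955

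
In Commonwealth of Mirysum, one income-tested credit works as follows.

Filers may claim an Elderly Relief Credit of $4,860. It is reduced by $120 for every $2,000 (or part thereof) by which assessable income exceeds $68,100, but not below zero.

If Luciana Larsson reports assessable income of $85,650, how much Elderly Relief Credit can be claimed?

$3,780

Elderly Relief Credit: income exceeds $68,100 by $17,550, which is 9 full-or-partial $2,000 increments; reduction = 9 × $120 = $1,080, leaving $3,780.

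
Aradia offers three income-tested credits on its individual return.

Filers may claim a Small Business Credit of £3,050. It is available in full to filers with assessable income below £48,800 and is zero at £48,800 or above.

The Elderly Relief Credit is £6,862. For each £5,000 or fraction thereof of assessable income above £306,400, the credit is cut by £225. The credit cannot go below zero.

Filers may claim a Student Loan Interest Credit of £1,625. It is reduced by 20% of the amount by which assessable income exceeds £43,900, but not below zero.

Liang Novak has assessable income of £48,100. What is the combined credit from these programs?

£10,697

Small Business Credit: £48,100 is below the £48,800 cutoff, so the full £3,050 applies.
Elderly Relief Credit: £48,100 is at or below the £306,400 threshold, so the full £6,862 applies.
Student Loan Interest Credit: 20% of the £4,200 excess over £43,900 is £840; credit = £1,625 − £840 = £785.
Total: £3,050 + £6,862 + £785 = £10,697.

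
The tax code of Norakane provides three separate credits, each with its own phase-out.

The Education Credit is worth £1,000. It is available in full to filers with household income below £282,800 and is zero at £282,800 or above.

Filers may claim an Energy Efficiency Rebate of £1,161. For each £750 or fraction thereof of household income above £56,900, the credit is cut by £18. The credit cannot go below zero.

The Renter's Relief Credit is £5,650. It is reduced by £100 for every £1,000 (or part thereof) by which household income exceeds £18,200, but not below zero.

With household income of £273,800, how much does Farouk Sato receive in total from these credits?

Education Credit: £273,800 is below the £282,800 cutoff, so the full £1,000 applies.
Energy Efficiency Rebate: income exceeds £56,900 by £216,900 → 290 increments × £18 = £5,220 ≥ base, so the credit is £0.
Renter's Relief Credit: income exceeds £18,200 by £255,600 → 256 increments × £100 = £25,600 ≥ base, so the credit is £0.
Total: £1,000 + £0 + £0 = £1,000.

£1,000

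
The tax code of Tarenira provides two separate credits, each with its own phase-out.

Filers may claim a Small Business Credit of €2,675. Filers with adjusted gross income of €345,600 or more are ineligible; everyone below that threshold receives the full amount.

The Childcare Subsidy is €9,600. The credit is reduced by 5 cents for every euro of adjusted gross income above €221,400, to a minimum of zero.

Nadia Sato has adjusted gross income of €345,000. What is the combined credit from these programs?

Small Business Credit: €345,000 is below the €345,600 cutoff, so the full €2,675 applies.
Childcare Subsidy: 5% of the €123,600 excess over €221,400 is €6,180; credit = €9,600 − €6,180 = €3,420.
Total: €2,675 + €3,420 = €6,095.

€6,095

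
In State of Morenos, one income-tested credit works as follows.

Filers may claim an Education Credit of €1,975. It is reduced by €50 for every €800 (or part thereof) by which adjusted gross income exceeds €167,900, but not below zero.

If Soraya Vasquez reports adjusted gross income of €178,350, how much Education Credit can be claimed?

Education Credit: income exceeds €167,900 by €10,450, which is 14 full-or-partial €800 increments; reduction = 14 × €50 = €700, leaving €1,275.

€1,275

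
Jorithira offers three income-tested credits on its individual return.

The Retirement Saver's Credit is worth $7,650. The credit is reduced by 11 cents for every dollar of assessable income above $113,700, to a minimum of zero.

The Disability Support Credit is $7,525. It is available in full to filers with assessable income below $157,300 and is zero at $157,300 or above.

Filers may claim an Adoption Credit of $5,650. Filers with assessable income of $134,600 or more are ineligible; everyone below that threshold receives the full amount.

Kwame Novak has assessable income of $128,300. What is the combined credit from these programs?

Retirement Saver's Credit: 11% of the $14,600 excess over $113,700 is $1,606; credit = $7,650 − $1,606 = $6,044.
Disability Support Credit: $128,300 is below the $157,300 cutoff, so the full $7,525 applies.
Adoption Credit: $128,300 is below the $134,600 cutoff, so the full $5,650 applies.
Total: $6,044 + $7,525 + $5,650 = $19,219.

$19,219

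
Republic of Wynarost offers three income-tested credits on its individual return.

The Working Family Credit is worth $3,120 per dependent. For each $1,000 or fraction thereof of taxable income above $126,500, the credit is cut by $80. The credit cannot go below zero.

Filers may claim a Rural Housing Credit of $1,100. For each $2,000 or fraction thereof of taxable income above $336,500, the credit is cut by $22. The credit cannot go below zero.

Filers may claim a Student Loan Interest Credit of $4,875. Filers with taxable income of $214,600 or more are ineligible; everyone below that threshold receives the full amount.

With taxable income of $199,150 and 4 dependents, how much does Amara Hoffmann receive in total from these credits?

Working Family Credit: base = 4 × $3,120 = $12,480. income exceeds $126,500 by $72,650, which is 73 full-or-partial $1,000 increments; reduction = 73 × $80 = $5,840, leaving $6,640.
Rural Housing Credit: $199,150 is at or below the $336,500 threshold, so the full $1,100 applies.
Student Loan Interest Credit: $199,150 is below the $214,600 cutoff, so the full $4,875 applies.
Total: $6,640 + $1,100 + $4,875 = $12,615.

$12,615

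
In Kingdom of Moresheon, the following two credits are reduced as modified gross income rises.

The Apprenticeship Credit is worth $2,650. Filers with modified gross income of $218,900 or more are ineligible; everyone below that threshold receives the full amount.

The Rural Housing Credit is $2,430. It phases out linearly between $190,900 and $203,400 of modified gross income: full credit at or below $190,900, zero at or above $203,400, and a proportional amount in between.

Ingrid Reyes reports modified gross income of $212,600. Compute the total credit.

$2,650

Apprenticeship Credit: $212,600 is below the $218,900 cutoff, so the full $2,650 applies.
Rural Housing Credit: $212,600 is at or above $203,400, so the credit is $0.
Total: $2,650 + $0 = $2,650.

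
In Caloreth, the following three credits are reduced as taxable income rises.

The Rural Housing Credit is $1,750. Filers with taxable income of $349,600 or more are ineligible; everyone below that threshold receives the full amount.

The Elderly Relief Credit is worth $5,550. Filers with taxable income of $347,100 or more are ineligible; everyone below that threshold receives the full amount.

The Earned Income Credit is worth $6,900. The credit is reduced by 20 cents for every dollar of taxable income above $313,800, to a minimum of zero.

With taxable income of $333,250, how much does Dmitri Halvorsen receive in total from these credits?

Rural Housing Credit: $333,250 is below the $349,600 cutoff, so the full $1,750 applies.
Elderly Relief Credit: $333,250 is below the $347,100 cutoff, so the full $5,550 applies.
Earned Income Credit: 20% of the $19,450 excess over $313,800 is $3,890; credit = $6,900 − $3,890 = $3,010.
Total: $1,750 + $5,550 + $3,010 = $10,310.

$10,310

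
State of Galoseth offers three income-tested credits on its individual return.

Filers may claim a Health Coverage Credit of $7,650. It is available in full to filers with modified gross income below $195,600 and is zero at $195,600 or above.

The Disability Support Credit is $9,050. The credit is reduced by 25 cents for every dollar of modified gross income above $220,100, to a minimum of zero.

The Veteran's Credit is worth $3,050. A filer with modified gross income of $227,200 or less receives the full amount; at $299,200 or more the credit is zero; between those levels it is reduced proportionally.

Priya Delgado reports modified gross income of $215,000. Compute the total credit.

$12,100

Health Coverage Credit: $215,000 meets or exceeds the $195,600 cutoff, so the credit is $0.
Disability Support Credit: $215,000 is at or below the $220,100 threshold, so the full $9,050 applies.
Veteran's Credit: $215,000 is at or below the $227,200 threshold, so the full $3,050 applies.
Total: $0 + $9,050 + $3,050 = $12,100.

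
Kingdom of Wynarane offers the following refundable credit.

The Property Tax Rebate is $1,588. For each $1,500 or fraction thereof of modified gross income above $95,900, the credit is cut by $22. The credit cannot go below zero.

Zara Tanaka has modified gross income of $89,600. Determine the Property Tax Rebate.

$1,588

Property Tax Rebate: $89,600 is at or below the $95,900 threshold, so the full $1,588 applies.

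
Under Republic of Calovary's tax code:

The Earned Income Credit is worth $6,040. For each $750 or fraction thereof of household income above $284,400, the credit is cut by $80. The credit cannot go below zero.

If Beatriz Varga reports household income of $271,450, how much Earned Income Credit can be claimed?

$6,040

Earned Income Credit: $271,450 is at or below the $284,400 threshold, so the full $6,040 applies.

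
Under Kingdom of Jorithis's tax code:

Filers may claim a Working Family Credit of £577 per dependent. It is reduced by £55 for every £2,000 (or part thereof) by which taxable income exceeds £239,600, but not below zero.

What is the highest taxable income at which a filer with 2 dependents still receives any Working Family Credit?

£279,600

Full credit = 2 × £577 = £1,154.
After 20 increments the reduction is 20 × £55 = £1,100, leaving £54; one more increment wipes it out. Increment 20 ends at excess 20 × £2,000 = £40,000, so the highest qualifying income is £239,600 + £40,000 = £279,600.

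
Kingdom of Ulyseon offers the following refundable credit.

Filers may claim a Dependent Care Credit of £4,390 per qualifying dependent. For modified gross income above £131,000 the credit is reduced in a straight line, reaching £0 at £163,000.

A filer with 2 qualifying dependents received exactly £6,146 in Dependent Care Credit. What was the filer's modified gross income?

£140,600

Full credit = 2 × £4,390 = £8,780.
£6,146 is 6,146/8,780 of the full £8,780, so 2,634/8,780 of the £32,000 range has been used: income = £131,000 + £32,000 × 2,634/8,780 = £140,600.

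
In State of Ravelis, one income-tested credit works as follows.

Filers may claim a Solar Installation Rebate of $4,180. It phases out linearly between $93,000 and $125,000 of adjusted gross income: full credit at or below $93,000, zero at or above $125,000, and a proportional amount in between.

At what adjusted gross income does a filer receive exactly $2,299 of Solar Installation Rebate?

$2,299 is 2,299/4,180 of the full $4,180, so 1,881/4,180 of the $32,000 range has been used: income = $93,000 + $32,000 × 1,881/4,180 = $107,400.

$107,400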